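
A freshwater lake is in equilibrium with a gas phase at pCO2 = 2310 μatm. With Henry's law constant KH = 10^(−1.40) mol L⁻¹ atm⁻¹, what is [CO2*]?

KH = 10^(−1.40) = 3.981×10^-2 mol L⁻¹ atm⁻¹
[CO2*] = KH · pCO2 = 3.981×10^-2 × 2310×10^-6 atm = 9.20×10^-5 mol/L

[CO2*] = 92.0 μmol/L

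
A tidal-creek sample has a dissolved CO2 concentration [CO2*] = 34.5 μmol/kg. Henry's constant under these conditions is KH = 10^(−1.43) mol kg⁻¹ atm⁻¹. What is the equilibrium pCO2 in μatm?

KH = 10^(−1.43) = 3.715×10^-2 mol kg⁻¹ atm⁻¹
pCO2 = [CO2*]/KH = 34.5×10^-6 / 3.715×10^-2 = 9.29×10^-4 atm = 929 μatm

pCO2 = 929 μatm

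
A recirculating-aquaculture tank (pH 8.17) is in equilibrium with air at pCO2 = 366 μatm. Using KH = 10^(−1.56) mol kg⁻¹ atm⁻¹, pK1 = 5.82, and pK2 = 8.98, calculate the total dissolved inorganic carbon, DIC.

DIC = 2.62 mmol/kg

[CO2*] = KH · pCO2 = 10^(−1.56) × 366×10^-6 = 1.008×10^-5 mol/kg
α₀ = 1/(1 + K1/[H⁺] + K1K2/[H⁺]²) = 1/(1 + 10^+2.35 + 10^+1.54) = 0.003853
DIC = [CO2*]/α₀ = 1.008×10^-5 / 0.003853 = 2.62 mmol/kg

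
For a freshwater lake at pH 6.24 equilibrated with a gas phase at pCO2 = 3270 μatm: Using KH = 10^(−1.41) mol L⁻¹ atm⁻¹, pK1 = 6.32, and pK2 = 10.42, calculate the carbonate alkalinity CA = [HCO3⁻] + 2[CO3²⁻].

CA = 0.106 mmol/L

[CO2*] = KH · pCO2 = 10^(−1.41) × 3270×10^-6 = 1.272×10^-4 mol/L
α₀ = 1/(1 + K1/[H⁺] + K1K2/[H⁺]²) = 1/(1 + 10^-0.08 + 10^-4.26) = 0.5459
DIC = [CO2*]/α₀ = 1.272×10^-4 / 0.5459 = 0.2330 mmol/L
CA = (α₁ + 2α₂)·DIC = (0.4541 + 2×3.000×10^-5) × 0.2330 = 0.106 mmol/L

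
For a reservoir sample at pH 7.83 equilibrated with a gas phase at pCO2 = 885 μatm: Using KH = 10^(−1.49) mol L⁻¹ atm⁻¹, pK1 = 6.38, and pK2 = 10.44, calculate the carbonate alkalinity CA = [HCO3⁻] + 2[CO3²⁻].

[CO2*] = KH · pCO2 = 10^(−1.49) × 885×10^-6 = 2.864×10^-5 mol/L
α₀ = 1/(1 + K1/[H⁺] + K1K2/[H⁺]²) = 1/(1 + 10^+1.45 + 10^-1.16) = 0.03418
DIC = [CO2*]/α₀ = 2.864×10^-5 / 0.03418 = 0.8377 mmol/L
CA = (α₁ + 2α₂)·DIC = (0.9635 + 2×0.002365) × 0.8377 = 0.811 mmol/L

CA = 0.811 mmol/L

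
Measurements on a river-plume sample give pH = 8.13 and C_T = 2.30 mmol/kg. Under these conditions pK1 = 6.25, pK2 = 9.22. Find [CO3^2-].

α₂ = 1 / (1 + [H⁺]/K2 + [H⁺]²/(K1K2)) = 1 / (1 + 10^+1.09 + 10^-0.79)
   = 1 / (1 + 12.303 + 0.16218) = 1/13.465 = 0.07427
[CO3²⁻] = α₂ × DIC = 0.07427 × 2.30 = 0.171 mmol/kg

[CO3²⁻] = 0.171 mmol/kg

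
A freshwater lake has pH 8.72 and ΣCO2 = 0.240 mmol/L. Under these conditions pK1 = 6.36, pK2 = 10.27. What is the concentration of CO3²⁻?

[CO3²⁻] = 6.55 μmol/L

α₂ = 1 / (1 + [H⁺]/K2 + [H⁺]²/(K1K2)) = 1 / (1 + 10^+1.55 + 10^-0.81)
   = 1 / (1 + 35.481 + 0.15488) = 1/36.636 = 0.02730
[CO3²⁻] = α₂ × DIC = 0.02730 × 0.240 = 0.00655 mmol/L = 6.55 μmol/L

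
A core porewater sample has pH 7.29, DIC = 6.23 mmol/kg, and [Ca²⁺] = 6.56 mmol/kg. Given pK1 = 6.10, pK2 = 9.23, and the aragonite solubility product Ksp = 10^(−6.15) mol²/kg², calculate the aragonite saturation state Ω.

Ω = 0.616

α₂ = 1 / (1 + [H⁺]/K2 + [H⁺]²/(K1K2)) = 1 / (1 + 10^+1.94 + 10^+0.75)
   = 1 / (1 + 87.096 + 5.6234) = 1/93.720 = 0.01067
[CO3²⁻] = α₂ × DIC = 0.01067 × 6.23 = 0.06647 mmol/kg
Ksp = 10^(−6.15) = 7.079×10^-7
Ω = [Ca²⁺][CO3²⁻]/Ksp = (6.56×10^-3)(6.647×10^-5) / 7.079×10^-7 = 0.616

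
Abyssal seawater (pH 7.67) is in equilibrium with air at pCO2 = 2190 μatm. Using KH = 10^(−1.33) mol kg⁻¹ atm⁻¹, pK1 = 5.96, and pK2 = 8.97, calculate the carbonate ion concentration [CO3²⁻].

[CO2*] = KH · pCO2 = 10^(−1.33) × 2190×10^-6 = 1.024×10^-4 mol/kg
α₀ = 1/(1 + K1/[H⁺] + K1K2/[H⁺]²) = 1/(1 + 10^+1.71 + 10^+0.41) = 0.01823
DIC = [CO2*]/α₀ = 1.024×10^-4 / 0.01823 = 5.619 mmol/kg
[CO3²⁻] = α₂·DIC; α₂ = 0.04686, so [CO3²⁻] = 0.04686 × 5.619 = 0.263 mmol/kg

[CO3²⁻] = 0.263 mmol/kg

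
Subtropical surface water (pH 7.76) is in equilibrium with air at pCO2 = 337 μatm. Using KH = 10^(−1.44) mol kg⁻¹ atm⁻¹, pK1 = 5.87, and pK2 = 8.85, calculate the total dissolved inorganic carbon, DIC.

[CO2*] = KH · pCO2 = 10^(−1.44) × 337×10^-6 = 1.224×10^-5 mol/kg
α₀ = 1/(1 + K1/[H⁺] + K1K2/[H⁺]²) = 1/(1 + 10^+1.89 + 10^+0.80) = 0.01177
DIC = [CO2*]/α₀ = 1.224×10^-5 / 0.01177 = 1.04 mmol/kg

DIC = 1.04 mmol/kg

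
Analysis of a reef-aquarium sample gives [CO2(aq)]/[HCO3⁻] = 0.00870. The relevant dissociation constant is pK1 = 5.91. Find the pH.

From K1 = [H⁺][HCO3⁻]/[CO2(aq)]:  pH = pK1 − log₁₀([CO2(aq)]/[HCO3⁻])
log₁₀(0.00870) = -2.060
pH = 5.91 − (-2.060) = 7.97

pH = 7.97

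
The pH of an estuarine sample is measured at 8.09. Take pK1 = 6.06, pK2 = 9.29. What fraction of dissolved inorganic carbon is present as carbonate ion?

α₂ = 0.0588

α₂ = 1 / (1 + [H⁺]/K2 + [H⁺]²/(K1K2)) = 1 / (1 + 10^+1.20 + 10^-0.83)
   = 1 / (1 + 15.849 + 0.14791) = 1/16.997 = 0.05883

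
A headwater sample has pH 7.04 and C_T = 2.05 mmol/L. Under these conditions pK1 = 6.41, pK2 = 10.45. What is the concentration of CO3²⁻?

[CO3²⁻] = 0.646 μmol/L

α₂ = 1 / (1 + [H⁺]/K2 + [H⁺]²/(K1K2)) = 1 / (1 + 10^+3.41 + 10^+2.78)
   = 1 / (1 + 2570.4 + 602.56) = 1/3174.0 = 0.0003151
[CO3²⁻] = α₂ × DIC = 0.0003151 × 2.05 = 0.000646 mmol/L = 0.646 μmol/L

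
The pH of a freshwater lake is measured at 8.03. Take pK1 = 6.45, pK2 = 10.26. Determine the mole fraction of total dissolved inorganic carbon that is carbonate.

α₂ = 1 / (1 + [H⁺]/K2 + [H⁺]²/(K1K2)) = 1 / (1 + 10^+2.23 + 10^+0.65)
   = 1 / (1 + 169.82 + 4.4668) = 1/175.29 = 0.005705

α₂ = 0.00570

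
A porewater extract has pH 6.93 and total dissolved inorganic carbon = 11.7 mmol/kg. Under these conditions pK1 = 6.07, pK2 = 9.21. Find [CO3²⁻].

[CO3²⁻] = 0.0537 mmol/kg

α₂ = 1 / (1 + [H⁺]/K2 + [H⁺]²/(K1K2)) = 1 / (1 + 10^+2.28 + 10^+1.42)
   = 1 / (1 + 190.55 + 26.303) = 1/217.85 = 0.004590
[CO3²⁻] = α₂ × DIC = 0.004590 × 11.7 = 0.0537 mmol/kg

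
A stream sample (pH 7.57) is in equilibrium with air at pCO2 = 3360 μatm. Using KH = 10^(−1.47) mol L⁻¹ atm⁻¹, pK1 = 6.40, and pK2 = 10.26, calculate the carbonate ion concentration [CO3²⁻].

[CO3²⁻] = 3.44 μmol/L

[CO2*] = KH · pCO2 = 10^(−1.47) × 3360×10^-6 = 1.139×10^-4 mol/L
α₀ = 1/(1 + K1/[H⁺] + K1K2/[H⁺]²) = 1/(1 + 10^+1.17 + 10^-1.52) = 0.06321
DIC = [CO2*]/α₀ = 1.139×10^-4 / 0.06321 = 1.801 mmol/L
[CO3²⁻] = α₂·DIC; α₂ = 0.001909, so [CO3²⁻] = 0.001909 × 1.801 = 0.00344 mmol/L = 3.44 μmol/L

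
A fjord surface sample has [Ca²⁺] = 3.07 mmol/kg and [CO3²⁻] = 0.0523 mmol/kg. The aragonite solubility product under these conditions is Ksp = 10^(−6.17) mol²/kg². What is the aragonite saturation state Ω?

Ksp = 10^(−6.17) = 6.761×10^-7
Ω = [Ca²⁺][CO3²⁻]/Ksp = (3.07×10^-3)(0.0523×10^-3) / 6.761×10^-7 = 0.237

Ω = 0.237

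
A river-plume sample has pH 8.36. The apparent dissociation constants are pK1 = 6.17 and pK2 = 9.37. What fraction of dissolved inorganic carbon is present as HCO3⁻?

α₁ = 1 / (1 + [H⁺]/K1 + K2/[H⁺]) = 1 / (1 + 10^-2.19 + 10^-1.01)
   = 1 / (1 + 0.0064565 + 0.097724) = 1/1.1042 = 0.9056

α₁ = 0.906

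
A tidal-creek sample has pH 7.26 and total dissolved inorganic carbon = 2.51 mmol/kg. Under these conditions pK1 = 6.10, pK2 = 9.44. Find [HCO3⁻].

[HCO3⁻] = 2.33 mmol/kg

α₁ = 1 / (1 + [H⁺]/K1 + K2/[H⁺]) = 1 / (1 + 10^-1.16 + 10^-2.18)
   = 1 / (1 + 0.069183 + 0.0066069) = 1/1.0758 = 0.9295
[HCO3⁻] = α₁ × DIC = 0.9295 × 2.51 = 2.33 mmol/kg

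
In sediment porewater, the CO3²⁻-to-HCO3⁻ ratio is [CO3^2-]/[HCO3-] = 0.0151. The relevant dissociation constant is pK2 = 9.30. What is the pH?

From K2 = [H⁺][CO3^2-]/[HCO3-]:  pH = pK2 + log₁₀([CO3^2-]/[HCO3-])
log₁₀(0.0151) = -1.821
pH = 9.30 + (-1.821) = 7.48

pH = 7.48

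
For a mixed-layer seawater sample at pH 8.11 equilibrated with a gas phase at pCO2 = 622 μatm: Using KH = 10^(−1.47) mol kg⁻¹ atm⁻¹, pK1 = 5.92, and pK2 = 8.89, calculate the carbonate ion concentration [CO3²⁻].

[CO2*] = KH · pCO2 = 10^(−1.47) × 622×10^-6 = 2.108×10^-5 mol/kg
α₀ = 1/(1 + K1/[H⁺] + K1K2/[H⁺]²) = 1/(1 + 10^+2.19 + 10^+1.41) = 0.005507
DIC = [CO2*]/α₀ = 2.108×10^-5 / 0.005507 = 3.827 mmol/kg
[CO3²⁻] = α₂·DIC; α₂ = 0.1416, so [CO3²⁻] = 0.1416 × 3.827 = 0.542 mmol/kg

[CO3²⁻] = 0.542 mmol/kg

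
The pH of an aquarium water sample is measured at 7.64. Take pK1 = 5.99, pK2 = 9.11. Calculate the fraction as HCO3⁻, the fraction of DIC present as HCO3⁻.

α₁ = 0.947

α₁ = 1 / (1 + [H⁺]/K1 + K2/[H⁺]) = 1 / (1 + 10^-1.65 + 10^-1.47)
   = 1 / (1 + 0.022387 + 0.033884) = 1/1.0563 = 0.9467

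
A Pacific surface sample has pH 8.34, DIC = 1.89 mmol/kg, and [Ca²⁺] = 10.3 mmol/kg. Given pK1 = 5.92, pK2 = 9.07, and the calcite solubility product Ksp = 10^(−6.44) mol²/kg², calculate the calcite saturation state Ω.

Ω = 8.39

α₂ = 1 / (1 + [H⁺]/K2 + [H⁺]²/(K1K2)) = 1 / (1 + 10^+0.73 + 10^-1.69)
   = 1 / (1 + 5.3703 + 0.020417) = 1/6.3907 = 0.1565
[CO3²⁻] = α₂ × DIC = 0.1565 × 1.89 = 0.2957 mmol/kg
Ksp = 10^(−6.44) = 3.631×10^-7
Ω = [Ca²⁺][CO3²⁻]/Ksp = (10.3×10^-3)(2.957×10^-4) / 3.631×10^-7 = 8.39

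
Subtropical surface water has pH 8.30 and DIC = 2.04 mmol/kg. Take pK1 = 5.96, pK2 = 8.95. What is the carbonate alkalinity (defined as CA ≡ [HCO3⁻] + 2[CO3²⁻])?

CA = 2.40 mmol/kg

CA = [HCO3⁻] + 2[CO3²⁻] = (α₁ + 2α₂)·DIC
At pH 8.30: [H⁺]/K1 = 10^-2.34 = 0.0045709, K2/[H⁺] = 10^-0.65 = 0.22387
α₁ = 1/(1 + 0.0045709 + 0.22387) = 1/1.2284 = 0.8140; α₂ = α₁·K2/[H⁺] = 0.1822
α₁ + 2α₂ = 1.1785
CA = 1.1785 × 2.04 = 2.40 mmol/kg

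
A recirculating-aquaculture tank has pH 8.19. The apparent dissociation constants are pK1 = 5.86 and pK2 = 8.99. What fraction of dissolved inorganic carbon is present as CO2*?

α₀ = 1 / (1 + K1/[H⁺] + K1K2/[H⁺]²) = 1 / (1 + 10^+2.33 + 10^+1.53)
   = 1 / (1 + 213.80 + 33.884) = 1/248.68 = 0.004021

α₀ = 0.00402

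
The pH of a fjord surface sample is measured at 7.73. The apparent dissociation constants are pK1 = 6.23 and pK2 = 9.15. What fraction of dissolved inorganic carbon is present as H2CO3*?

α₀ = 0.0296

α₀ = 1 / (1 + K1/[H⁺] + K1K2/[H⁺]²) = 1 / (1 + 10^+1.50 + 10^+0.08)
   = 1 / (1 + 31.623 + 1.2023) = 1/33.825 = 0.02956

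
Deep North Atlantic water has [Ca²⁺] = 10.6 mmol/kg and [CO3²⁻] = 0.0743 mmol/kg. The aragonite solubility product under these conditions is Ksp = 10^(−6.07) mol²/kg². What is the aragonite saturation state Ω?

Ω = 0.925

Ksp = 10^(−6.07) = 8.511×10^-7
Ω = [Ca²⁺][CO3²⁻]/Ksp = (10.6×10^-3)(0.0743×10^-3) / 8.511×10^-7 = 0.925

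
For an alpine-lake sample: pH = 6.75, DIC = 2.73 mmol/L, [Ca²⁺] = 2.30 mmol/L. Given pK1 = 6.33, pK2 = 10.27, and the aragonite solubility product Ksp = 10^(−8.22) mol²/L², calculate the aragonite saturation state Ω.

α₂ = 1 / (1 + [H⁺]/K2 + [H⁺]²/(K1K2)) = 1 / (1 + 10^+3.52 + 10^+3.10)
   = 1 / (1 + 3311.3 + 1258.9) = 1/4571.2 = 0.0002188
[CO3²⁻] = α₂ × DIC = 0.0002188 × 2.73 = 0.0005972 mmol/L = 0.5972 μmol/L
Ksp = 10^(−8.22) = 6.026×10^-9
Ω = [Ca²⁺][CO3²⁻]/Ksp = (2.30×10^-3)(5.972×10^-7) / 6.026×10^-9 = 0.228

Ω = 0.228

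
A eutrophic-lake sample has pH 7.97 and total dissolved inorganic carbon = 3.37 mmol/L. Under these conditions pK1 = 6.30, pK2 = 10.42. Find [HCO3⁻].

[HCO3⁻] = 3.29 mmol/L

α₁ = 1 / (1 + [H⁺]/K1 + K2/[H⁺]) = 1 / (1 + 10^-1.67 + 10^-2.45)
   = 1 / (1 + 0.021380 + 0.0035481) = 1/1.0249 = 0.9757
[HCO3⁻] = α₁ × DIC = 0.9757 × 3.37 = 3.29 mmol/L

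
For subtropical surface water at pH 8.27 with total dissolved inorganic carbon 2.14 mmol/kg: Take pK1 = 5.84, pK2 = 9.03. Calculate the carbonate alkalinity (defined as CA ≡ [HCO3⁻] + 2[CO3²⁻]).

CA = [HCO3⁻] + 2[CO3²⁻] = (α₁ + 2α₂)·DIC
At pH 8.27: [H⁺]/K1 = 10^-2.43 = 0.0037154, K2/[H⁺] = 10^-0.76 = 0.17378
α₁ = 1/(1 + 0.0037154 + 0.17378) = 1/1.1775 = 0.8493; α₂ = α₁·K2/[H⁺] = 0.1476
α₁ + 2α₂ = 1.1444
CA = 1.1444 × 2.14 = 2.45 mmol/kg

CA = 2.45 mmol/kg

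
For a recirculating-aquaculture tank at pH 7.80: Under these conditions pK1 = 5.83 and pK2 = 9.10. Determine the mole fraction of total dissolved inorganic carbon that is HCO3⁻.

α₁ = 1 / (1 + [H⁺]/K1 + K2/[H⁺]) = 1 / (1 + 10^-1.97 + 10^-1.30)
   = 1 / (1 + 0.010715 + 0.050119) = 1/1.0608 = 0.9427

α₁ = 0.943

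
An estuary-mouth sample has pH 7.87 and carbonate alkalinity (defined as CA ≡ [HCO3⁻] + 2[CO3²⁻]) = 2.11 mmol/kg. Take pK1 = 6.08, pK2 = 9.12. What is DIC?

CA = [HCO3⁻] + 2[CO3²⁻] = (α₁ + 2α₂)·DIC
At pH 7.87: [H⁺]/K1 = 10^-1.79 = 0.016218, K2/[H⁺] = 10^-1.25 = 0.056234
α₁ = 1/(1 + 0.016218 + 0.056234) = 1/1.0725 = 0.9324; α₂ = α₁·K2/[H⁺] = 0.05244
α₁ + 2α₂ = 1.0373
DIC = CA / (α₁ + 2α₂) = 2.11 / 1.0373 = 2.03 mmol/kg

DIC = 2.03 mmol/kg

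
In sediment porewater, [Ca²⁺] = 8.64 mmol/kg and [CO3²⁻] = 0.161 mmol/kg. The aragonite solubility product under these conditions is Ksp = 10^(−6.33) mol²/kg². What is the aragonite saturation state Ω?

Ω = 2.97

Ksp = 10^(−6.33) = 4.677×10^-7
Ω = [Ca²⁺][CO3²⁻]/Ksp = (8.64×10^-3)(0.161×10^-3) / 4.677×10^-7 = 2.97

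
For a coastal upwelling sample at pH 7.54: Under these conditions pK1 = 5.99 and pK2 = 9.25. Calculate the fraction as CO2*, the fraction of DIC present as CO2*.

α₀ = 0.0269

α₀ = 1 / (1 + K1/[H⁺] + K1K2/[H⁺]²) = 1 / (1 + 10^+1.55 + 10^-0.16)
   = 1 / (1 + 35.481 + 0.69183) = 1/37.173 = 0.02690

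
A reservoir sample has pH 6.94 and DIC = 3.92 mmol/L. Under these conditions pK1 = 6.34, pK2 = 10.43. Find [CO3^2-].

[CO3²⁻] = 1.01 μmol/L

α₂ = 1 / (1 + [H⁺]/K2 + [H⁺]²/(K1K2)) = 1 / (1 + 10^+3.49 + 10^+2.89)
   = 1 / (1 + 3090.3 + 776.25) = 1/3867.5 = 0.0002586
[CO3²⁻] = α₂ × DIC = 0.0002586 × 3.92 = 0.00101 mmol/L = 1.01 μmol/L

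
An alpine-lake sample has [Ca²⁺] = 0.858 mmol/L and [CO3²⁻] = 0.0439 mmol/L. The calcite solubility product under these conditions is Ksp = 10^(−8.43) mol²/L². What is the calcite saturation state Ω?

Ω = 10.1

Ksp = 10^(−8.43) = 3.715×10^-9
Ω = [Ca²⁺][CO3²⁻]/Ksp = (0.858×10^-3)(0.0439×10^-3) / 3.715×10^-9 = 10.1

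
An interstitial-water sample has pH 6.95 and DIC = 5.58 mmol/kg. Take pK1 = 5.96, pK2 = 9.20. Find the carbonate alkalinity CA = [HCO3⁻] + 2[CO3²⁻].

CA = [HCO3⁻] + 2[CO3²⁻] = (α₁ + 2α₂)·DIC
At pH 6.95: [H⁺]/K1 = 10^-0.99 = 0.10233, K2/[H⁺] = 10^-2.25 = 0.0056234
α₁ = 1/(1 + 0.10233 + 0.0056234) = 1/1.1080 = 0.9026; α₂ = α₁·K2/[H⁺] = 0.005075
α₁ + 2α₂ = 0.9127
CA = 0.9127 × 5.58 = 5.09 mmol/kg

CA = 5.09 mmol/kg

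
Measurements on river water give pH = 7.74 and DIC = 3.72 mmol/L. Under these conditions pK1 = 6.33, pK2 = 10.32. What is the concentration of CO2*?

[CO2*] = 0.139 mmol/L

α₀ = 1 / (1 + K1/[H⁺] + K1K2/[H⁺]²) = 1 / (1 + 10^+1.41 + 10^-1.17)
   = 1 / (1 + 25.704 + 0.067608) = 1/26.772 = 0.03735
[CO2*] = α₀ × DIC = 0.03735 × 3.72 = 0.139 mmol/L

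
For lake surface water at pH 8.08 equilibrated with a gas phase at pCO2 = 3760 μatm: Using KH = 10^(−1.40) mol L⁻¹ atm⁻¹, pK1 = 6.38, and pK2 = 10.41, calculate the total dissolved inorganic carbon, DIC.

[CO2*] = KH · pCO2 = 10^(−1.40) × 3760×10^-6 = 1.497×10^-4 mol/L
α₀ = 1/(1 + K1/[H⁺] + K1K2/[H⁺]²) = 1/(1 + 10^+1.70 + 10^-0.63) = 0.01947
DIC = [CO2*]/α₀ = 1.497×10^-4 / 0.01947 = 7.69 mmol/L

DIC = 7.69 mmol/L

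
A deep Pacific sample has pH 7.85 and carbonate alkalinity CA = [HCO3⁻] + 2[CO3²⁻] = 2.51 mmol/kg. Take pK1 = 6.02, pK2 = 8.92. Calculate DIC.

CA = [HCO3⁻] + 2[CO3²⁻] = (α₁ + 2α₂)·DIC
At pH 7.85: [H⁺]/K1 = 10^-1.83 = 0.014791, K2/[H⁺] = 10^-1.07 = 0.085114
α₁ = 1/(1 + 0.014791 + 0.085114) = 1/1.0999 = 0.9092; α₂ = α₁·K2/[H⁺] = 0.07738
α₁ + 2α₂ = 1.0639
DIC = CA / (α₁ + 2α₂) = 2.51 / 1.0639 = 2.36 mmol/kg

DIC = 2.36 mmol/kg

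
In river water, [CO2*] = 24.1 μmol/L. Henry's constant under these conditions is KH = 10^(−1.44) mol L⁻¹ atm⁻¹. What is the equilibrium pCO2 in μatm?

KH = 10^(−1.44) = 3.631×10^-2 mol L⁻¹ atm⁻¹
pCO2 = [CO2*]/KH = 24.1×10^-6 / 3.631×10^-2 = 6.64×10^-4 atm = 664 μatm

pCO2 = 664 μatm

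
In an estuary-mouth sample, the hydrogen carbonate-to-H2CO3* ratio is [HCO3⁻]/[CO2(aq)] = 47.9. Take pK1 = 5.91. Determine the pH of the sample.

From K1 = [H⁺][HCO3⁻]/[CO2(aq)]:  pH = pK1 + log₁₀([HCO3⁻]/[CO2(aq)])
log₁₀(47.9) = +1.680
pH = 5.91 + (+1.680) = 7.59

pH = 7.59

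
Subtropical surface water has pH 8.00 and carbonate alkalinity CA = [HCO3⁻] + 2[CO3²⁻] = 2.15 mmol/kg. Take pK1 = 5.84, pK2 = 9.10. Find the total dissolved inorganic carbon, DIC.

DIC = 2.02 mmol/kg

CA = [HCO3⁻] + 2[CO3²⁻] = (α₁ + 2α₂)·DIC
At pH 8.00: [H⁺]/K1 = 10^-2.16 = 0.0069183, K2/[H⁺] = 10^-1.10 = 0.079433
α₁ = 1/(1 + 0.0069183 + 0.079433) = 1/1.0864 = 0.9205; α₂ = α₁·K2/[H⁺] = 0.07312
α₁ + 2α₂ = 1.0668
DIC = CA / (α₁ + 2α₂) = 2.15 / 1.0668 = 2.02 mmol/kg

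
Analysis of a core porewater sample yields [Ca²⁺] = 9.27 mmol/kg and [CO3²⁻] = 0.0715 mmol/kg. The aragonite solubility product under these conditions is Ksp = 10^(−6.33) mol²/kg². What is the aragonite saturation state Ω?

Ksp = 10^(−6.33) = 4.677×10^-7
Ω = [Ca²⁺][CO3²⁻]/Ksp = (9.27×10^-3)(0.0715×10^-3) / 4.677×10^-7 = 1.42

Ω = 1.42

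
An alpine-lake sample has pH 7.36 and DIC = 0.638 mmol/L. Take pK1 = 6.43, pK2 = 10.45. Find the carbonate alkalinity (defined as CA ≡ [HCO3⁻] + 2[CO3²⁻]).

CA = 0.571 mmol/L

CA = [HCO3⁻] + 2[CO3²⁻] = (α₁ + 2α₂)·DIC
At pH 7.36: [H⁺]/K1 = 10^-0.93 = 0.11749, K2/[H⁺] = 10^-3.09 = 0.00081283
α₁ = 1/(1 + 0.11749 + 0.00081283) = 1/1.1183 = 0.8942; α₂ = α₁·K2/[H⁺] = 0.0007268
α₁ + 2α₂ = 0.8957
CA = 0.8957 × 0.638 = 0.571 mmol/L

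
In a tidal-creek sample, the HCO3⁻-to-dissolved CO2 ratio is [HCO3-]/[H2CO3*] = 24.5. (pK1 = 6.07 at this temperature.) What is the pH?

From K1 = [H⁺][HCO3-]/[H2CO3*]:  pH = pK1 + log₁₀([HCO3-]/[H2CO3*])
log₁₀(24.5) = +1.389
pH = 6.07 + (+1.389) = 7.46

pH = 7.46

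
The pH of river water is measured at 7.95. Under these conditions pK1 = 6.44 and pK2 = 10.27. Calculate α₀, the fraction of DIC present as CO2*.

α₀ = 0.0298

α₀ = 1 / (1 + K1/[H⁺] + K1K2/[H⁺]²) = 1 / (1 + 10^+1.51 + 10^-0.81)
   = 1 / (1 + 32.359 + 0.15488) = 1/33.514 = 0.02984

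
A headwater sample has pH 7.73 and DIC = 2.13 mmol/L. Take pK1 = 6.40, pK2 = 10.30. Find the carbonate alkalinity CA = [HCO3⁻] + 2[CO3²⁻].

CA = 2.04 mmol/L

CA = [HCO3⁻] + 2[CO3²⁻] = (α₁ + 2α₂)·DIC
At pH 7.73: [H⁺]/K1 = 10^-1.33 = 0.046774, K2/[H⁺] = 10^-2.57 = 0.0026915
α₁ = 1/(1 + 0.046774 + 0.0026915) = 1/1.0495 = 0.9529; α₂ = α₁·K2/[H⁺] = 0.002565
α₁ + 2α₂ = 0.9580
CA = 0.9580 × 2.13 = 2.04 mmol/L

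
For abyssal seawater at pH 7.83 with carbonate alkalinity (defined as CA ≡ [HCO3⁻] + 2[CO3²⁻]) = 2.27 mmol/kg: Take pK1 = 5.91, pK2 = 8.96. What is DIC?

CA = [HCO3⁻] + 2[CO3²⁻] = (α₁ + 2α₂)·DIC
At pH 7.83: [H⁺]/K1 = 10^-1.92 = 0.012023, K2/[H⁺] = 10^-1.13 = 0.074131
α₁ = 1/(1 + 0.012023 + 0.074131) = 1/1.0862 = 0.9207; α₂ = α₁·K2/[H⁺] = 0.06825
α₁ + 2α₂ = 1.0572
DIC = CA / (α₁ + 2α₂) = 2.27 / 1.0572 = 2.15 mmol/kg

DIC = 2.15 mmol/kg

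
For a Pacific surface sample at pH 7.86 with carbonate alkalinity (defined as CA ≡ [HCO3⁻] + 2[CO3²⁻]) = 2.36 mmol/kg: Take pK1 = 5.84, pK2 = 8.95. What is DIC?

DIC = 2.21 mmol/kg

CA = [HCO3⁻] + 2[CO3²⁻] = (α₁ + 2α₂)·DIC
At pH 7.86: [H⁺]/K1 = 10^-2.02 = 0.0095499, K2/[H⁺] = 10^-1.09 = 0.081283
α₁ = 1/(1 + 0.0095499 + 0.081283) = 1/1.0908 = 0.9167; α₂ = α₁·K2/[H⁺] = 0.07451
α₁ + 2α₂ = 1.0658
DIC = CA / (α₁ + 2α₂) = 2.36 / 1.0658 = 2.21 mmol/kg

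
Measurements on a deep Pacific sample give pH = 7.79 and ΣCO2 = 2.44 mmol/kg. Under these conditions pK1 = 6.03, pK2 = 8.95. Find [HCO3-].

α₁ = 1 / (1 + [H⁺]/K1 + K2/[H⁺]) = 1 / (1 + 10^-1.76 + 10^-1.16)
   = 1 / (1 + 0.017378 + 0.069183) = 1/1.0866 = 0.9203
[HCO3⁻] = α₁ × DIC = 0.9203 × 2.44 = 2.25 mmol/kg

[HCO3⁻] = 2.25 mmol/kg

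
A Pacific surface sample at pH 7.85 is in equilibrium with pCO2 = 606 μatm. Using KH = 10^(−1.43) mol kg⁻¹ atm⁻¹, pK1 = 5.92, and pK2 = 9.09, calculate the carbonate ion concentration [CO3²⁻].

[CO2*] = KH · pCO2 = 10^(−1.43) × 606×10^-6 = 2.252×10^-5 mol/kg
α₀ = 1/(1 + K1/[H⁺] + K1K2/[H⁺]²) = 1/(1 + 10^+1.93 + 10^+0.69) = 0.01099
DIC = [CO2*]/α₀ = 2.252×10^-5 / 0.01099 = 2.049 mmol/kg
[CO3²⁻] = α₂·DIC; α₂ = 0.05381, so [CO3²⁻] = 0.05381 × 2.049 = 0.110 mmol/kg

[CO3²⁻] = 0.110 mmol/kg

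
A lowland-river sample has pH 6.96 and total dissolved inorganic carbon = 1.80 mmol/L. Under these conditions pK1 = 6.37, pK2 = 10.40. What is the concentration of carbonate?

α₂ = 1 / (1 + [H⁺]/K2 + [H⁺]²/(K1K2)) = 1 / (1 + 10^+3.44 + 10^+2.85)
   = 1 / (1 + 2754.2 + 707.95) = 1/3463.2 = 0.0002888
[CO3²⁻] = α₂ × DIC = 0.0002888 × 1.80 = 0.000520 mmol/L = 0.520 μmol/L

[CO3²⁻] = 0.520 μmol/L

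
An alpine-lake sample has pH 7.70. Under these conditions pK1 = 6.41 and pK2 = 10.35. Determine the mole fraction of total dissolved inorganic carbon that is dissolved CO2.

α₀ = 0.0487

α₀ = 1 / (1 + K1/[H⁺] + K1K2/[H⁺]²) = 1 / (1 + 10^+1.29 + 10^-1.36)
   = 1 / (1 + 19.498 + 0.043652) = 1/20.542 = 0.04868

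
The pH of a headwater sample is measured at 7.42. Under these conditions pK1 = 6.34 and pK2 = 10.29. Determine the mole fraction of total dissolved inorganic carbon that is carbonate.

α₂ = 0.00124

α₂ = 1 / (1 + [H⁺]/K2 + [H⁺]²/(K1K2)) = 1 / (1 + 10^+2.87 + 10^+1.79)
   = 1 / (1 + 741.31 + 61.660) = 1/803.97 = 0.001244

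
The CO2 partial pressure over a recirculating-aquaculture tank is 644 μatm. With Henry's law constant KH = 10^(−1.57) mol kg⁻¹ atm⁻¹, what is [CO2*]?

KH = 10^(−1.57) = 2.692×10^-2 mol kg⁻¹ atm⁻¹
[CO2*] = KH · pCO2 = 2.692×10^-2 × 644×10^-6 atm = 1.73×10^-5 mol/kg

[CO2*] = 17.3 μmol/kg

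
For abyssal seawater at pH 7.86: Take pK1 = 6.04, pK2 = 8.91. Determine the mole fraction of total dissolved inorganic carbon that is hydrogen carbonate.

α₁ = 0.906

α₁ = 1 / (1 + [H⁺]/K1 + K2/[H⁺]) = 1 / (1 + 10^-1.82 + 10^-1.05)
   = 1 / (1 + 0.015136 + 0.089125) = 1/1.1043 = 0.9056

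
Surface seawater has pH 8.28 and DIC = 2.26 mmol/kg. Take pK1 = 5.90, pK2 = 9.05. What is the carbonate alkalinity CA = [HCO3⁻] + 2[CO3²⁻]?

CA = [HCO3⁻] + 2[CO3²⁻] = (α₁ + 2α₂)·DIC
At pH 8.28: [H⁺]/K1 = 10^-2.38 = 0.0041687, K2/[H⁺] = 10^-0.77 = 0.16982
α₁ = 1/(1 + 0.0041687 + 0.16982) = 1/1.1740 = 0.8518; α₂ = α₁·K2/[H⁺] = 0.1447
α₁ + 2α₂ = 1.1411
CA = 1.1411 × 2.26 = 2.58 mmol/kg

CA = 2.58 mmol/kg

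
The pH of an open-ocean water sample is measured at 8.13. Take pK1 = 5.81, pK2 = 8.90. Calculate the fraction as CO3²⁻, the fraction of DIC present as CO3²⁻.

α₂ = 1 / (1 + [H⁺]/K2 + [H⁺]²/(K1K2)) = 1 / (1 + 10^+0.77 + 10^-1.55)
   = 1 / (1 + 5.8884 + 0.028184) = 1/6.9166 = 0.1446

α₂ = 0.145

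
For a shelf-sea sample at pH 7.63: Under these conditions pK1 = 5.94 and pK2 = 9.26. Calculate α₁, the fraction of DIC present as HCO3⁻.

α₁ = 1 / (1 + [H⁺]/K1 + K2/[H⁺]) = 1 / (1 + 10^-1.69 + 10^-1.63)
   = 1 / (1 + 0.020417 + 0.023442) = 1/1.0439 = 0.9580

α₁ = 0.958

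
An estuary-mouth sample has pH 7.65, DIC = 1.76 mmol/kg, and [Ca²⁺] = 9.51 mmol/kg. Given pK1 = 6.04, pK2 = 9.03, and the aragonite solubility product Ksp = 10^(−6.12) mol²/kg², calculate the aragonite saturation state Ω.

Ω = 0.863

α₂ = 1 / (1 + [H⁺]/K2 + [H⁺]²/(K1K2)) = 1 / (1 + 10^+1.38 + 10^-0.23)
   = 1 / (1 + 23.988 + 0.58884) = 1/25.577 = 0.03910
[CO3²⁻] = α₂ × DIC = 0.03910 × 1.76 = 0.06881 mmol/kg
Ksp = 10^(−6.12) = 7.586×10^-7
Ω = [Ca²⁺][CO3²⁻]/Ksp = (9.51×10^-3)(6.881×10^-5) / 7.586×10^-7 = 0.863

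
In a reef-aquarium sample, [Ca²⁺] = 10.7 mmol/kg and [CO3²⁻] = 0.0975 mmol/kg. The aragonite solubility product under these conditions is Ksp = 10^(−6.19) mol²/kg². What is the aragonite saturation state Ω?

Ω = 1.62

Ksp = 10^(−6.19) = 6.457×10^-7
Ω = [Ca²⁺][CO3²⁻]/Ksp = (10.7×10^-3)(0.0975×10^-3) / 6.457×10^-7 = 1.62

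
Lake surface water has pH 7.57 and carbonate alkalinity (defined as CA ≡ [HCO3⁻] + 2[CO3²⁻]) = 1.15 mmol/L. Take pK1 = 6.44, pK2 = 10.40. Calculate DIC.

DIC = 1.23 mmol/L

CA = [HCO3⁻] + 2[CO3²⁻] = (α₁ + 2α₂)·DIC
At pH 7.57: [H⁺]/K1 = 10^-1.13 = 0.074131, K2/[H⁺] = 10^-2.83 = 0.0014791
α₁ = 1/(1 + 0.074131 + 0.0014791) = 1/1.0756 = 0.9297; α₂ = α₁·K2/[H⁺] = 0.001375
α₁ + 2α₂ = 0.9325
DIC = CA / (α₁ + 2α₂) = 1.15 / 0.9325 = 1.23 mmol/L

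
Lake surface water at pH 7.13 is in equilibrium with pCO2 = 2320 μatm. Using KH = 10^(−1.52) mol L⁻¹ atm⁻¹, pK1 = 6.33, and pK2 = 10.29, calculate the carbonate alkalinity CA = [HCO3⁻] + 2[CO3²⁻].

[CO2*] = KH · pCO2 = 10^(−1.52) × 2320×10^-6 = 7.006×10^-5 mol/L
α₀ = 1/(1 + K1/[H⁺] + K1K2/[H⁺]²) = 1/(1 + 10^+0.80 + 10^-2.36) = 0.1367
DIC = [CO2*]/α₀ = 7.006×10^-5 / 0.1367 = 0.5124 mmol/L
CA = (α₁ + 2α₂)·DIC = (0.8627 + 2×0.0005968) × 0.5124 = 0.443 mmol/L

CA = 0.443 mmol/L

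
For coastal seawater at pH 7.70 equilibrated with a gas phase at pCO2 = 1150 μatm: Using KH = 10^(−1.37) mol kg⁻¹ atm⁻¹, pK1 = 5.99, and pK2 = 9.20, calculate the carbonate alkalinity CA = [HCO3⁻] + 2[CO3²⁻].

CA = 2.68 mmol/kg

[CO2*] = KH · pCO2 = 10^(−1.37) × 1150×10^-6 = 4.906×10^-5 mol/kg
α₀ = 1/(1 + K1/[H⁺] + K1K2/[H⁺]²) = 1/(1 + 10^+1.71 + 10^+0.21) = 0.01855
DIC = [CO2*]/α₀ = 4.906×10^-5 / 0.01855 = 2.645 mmol/kg
CA = (α₁ + 2α₂)·DIC = (0.9514 + 2×0.03008) × 2.645 = 2.68 mmol/kg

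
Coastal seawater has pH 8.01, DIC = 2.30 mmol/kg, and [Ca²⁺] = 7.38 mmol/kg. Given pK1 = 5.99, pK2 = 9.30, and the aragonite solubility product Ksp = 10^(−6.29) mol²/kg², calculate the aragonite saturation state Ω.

Ω = 1.60

α₂ = 1 / (1 + [H⁺]/K2 + [H⁺]²/(K1K2)) = 1 / (1 + 10^+1.29 + 10^-0.73)
   = 1 / (1 + 19.498 + 0.18621) = 1/20.685 = 0.04835
[CO3²⁻] = α₂ × DIC = 0.04835 × 2.30 = 0.1112 mmol/kg
Ksp = 10^(−6.29) = 5.129×10^-7
Ω = [Ca²⁺][CO3²⁻]/Ksp = (7.38×10^-3)(1.112×10^-4) / 5.129×10^-7 = 1.60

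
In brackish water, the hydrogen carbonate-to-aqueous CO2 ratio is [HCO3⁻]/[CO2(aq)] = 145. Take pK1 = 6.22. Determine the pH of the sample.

pH = 8.38

From K1 = [H⁺][HCO3⁻]/[CO2(aq)]:  pH = pK1 + log₁₀([HCO3⁻]/[CO2(aq)])
log₁₀(145) = +2.161
pH = 6.22 + (+2.161) = 8.38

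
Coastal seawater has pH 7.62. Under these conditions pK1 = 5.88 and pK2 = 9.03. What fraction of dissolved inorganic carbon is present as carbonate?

α₂ = 1 / (1 + [H⁺]/K2 + [H⁺]²/(K1K2)) = 1 / (1 + 10^+1.41 + 10^-0.33)
   = 1 / (1 + 25.704 + 0.46774) = 1/27.172 = 0.03680

α₂ = 0.0368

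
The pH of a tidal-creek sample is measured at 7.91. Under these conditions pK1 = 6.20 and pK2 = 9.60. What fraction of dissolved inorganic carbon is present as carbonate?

α₂ = 1 / (1 + [H⁺]/K2 + [H⁺]²/(K1K2)) = 1 / (1 + 10^+1.69 + 10^-0.02)
   = 1 / (1 + 48.978 + 0.95499) = 1/50.933 = 0.01963

α₂ = 0.0196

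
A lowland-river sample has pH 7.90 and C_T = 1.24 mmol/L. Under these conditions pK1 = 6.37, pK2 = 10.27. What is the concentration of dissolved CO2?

[CO2*] = 0.0354 mmol/L

α₀ = 1 / (1 + K1/[H⁺] + K1K2/[H⁺]²) = 1 / (1 + 10^+1.53 + 10^-0.84)
   = 1 / (1 + 33.884 + 0.14454) = 1/35.029 = 0.02855
[CO2*] = α₀ × DIC = 0.02855 × 1.24 = 0.0354 mmol/L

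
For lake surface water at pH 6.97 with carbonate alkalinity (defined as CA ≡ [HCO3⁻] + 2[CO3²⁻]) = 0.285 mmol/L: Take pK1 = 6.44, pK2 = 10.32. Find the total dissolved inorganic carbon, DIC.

DIC = 0.369 mmol/L

CA = [HCO3⁻] + 2[CO3²⁻] = (α₁ + 2α₂)·DIC
At pH 6.97: [H⁺]/K1 = 10^-0.53 = 0.29512, K2/[H⁺] = 10^-3.35 = 0.00044668
α₁ = 1/(1 + 0.29512 + 0.00044668) = 1/1.2956 = 0.7719; α₂ = α₁·K2/[H⁺] = 0.0003448
α₁ + 2α₂ = 0.7726
DIC = CA / (α₁ + 2α₂) = 0.285 / 0.7726 = 0.369 mmol/L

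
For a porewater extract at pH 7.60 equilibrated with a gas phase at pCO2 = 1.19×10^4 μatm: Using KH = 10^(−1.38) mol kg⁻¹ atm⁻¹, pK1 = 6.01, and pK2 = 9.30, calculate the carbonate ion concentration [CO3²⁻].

[CO2*] = KH · pCO2 = 10^(−1.38) × 1.19×10^4×10^-6 = 4.961×10^-4 mol/kg
α₀ = 1/(1 + K1/[H⁺] + K1K2/[H⁺]²) = 1/(1 + 10^+1.59 + 10^-0.11) = 0.02458
DIC = [CO2*]/α₀ = 4.961×10^-4 / 0.02458 = 20.18 mmol/kg
[CO3²⁻] = α₂·DIC; α₂ = 0.01908, so [CO3²⁻] = 0.01908 × 20.18 = 0.385 mmol/kg

[CO3²⁻] = 0.385 mmol/kg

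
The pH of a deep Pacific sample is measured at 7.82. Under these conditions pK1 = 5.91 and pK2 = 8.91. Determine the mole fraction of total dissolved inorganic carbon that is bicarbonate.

α₁ = 1 / (1 + [H⁺]/K1 + K2/[H⁺]) = 1 / (1 + 10^-1.91 + 10^-1.09)
   = 1 / (1 + 0.012303 + 0.081283) = 1/1.0936 = 0.9144

α₁ = 0.914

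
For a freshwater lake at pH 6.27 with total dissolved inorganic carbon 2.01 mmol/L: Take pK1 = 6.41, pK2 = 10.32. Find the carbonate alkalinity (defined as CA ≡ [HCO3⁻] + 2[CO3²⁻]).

CA = [HCO3⁻] + 2[CO3²⁻] = (α₁ + 2α₂)·DIC
At pH 6.27: [H⁺]/K1 = 10^0.14 = 1.3804, K2/[H⁺] = 10^-4.05 = 8.9125×10^-5
α₁ = 1/(1 + 1.3804 + 8.9125×10^-5) = 1/2.3805 = 0.4201; α₂ = α₁·K2/[H⁺] = 3.744×10^-5
α₁ + 2α₂ = 0.4202
CA = 0.4202 × 2.01 = 0.845 mmol/L

CA = 0.845 mmol/L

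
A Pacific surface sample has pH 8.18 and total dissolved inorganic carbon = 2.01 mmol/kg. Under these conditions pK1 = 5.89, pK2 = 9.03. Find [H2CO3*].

α₀ = 1 / (1 + K1/[H⁺] + K1K2/[H⁺]²) = 1 / (1 + 10^+2.29 + 10^+1.44)
   = 1 / (1 + 194.98 + 27.542) = 1/223.53 = 0.004474
[CO2*] = α₀ × DIC = 0.004474 × 2.01 = 0.00899 mmol/kg = 8.99 μmol/kg

[CO2*] = 8.99 μmol/kg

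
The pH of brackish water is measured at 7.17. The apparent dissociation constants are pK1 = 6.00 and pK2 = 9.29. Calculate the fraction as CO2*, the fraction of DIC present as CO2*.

α₀ = 0.0629

α₀ = 1 / (1 + K1/[H⁺] + K1K2/[H⁺]²) = 1 / (1 + 10^+1.17 + 10^-0.95)
   = 1 / (1 + 14.791 + 0.11220) = 1/15.903 = 0.06288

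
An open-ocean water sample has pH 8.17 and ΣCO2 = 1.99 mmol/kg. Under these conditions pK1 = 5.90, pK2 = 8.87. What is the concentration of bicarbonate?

α₁ = 1 / (1 + [H⁺]/K1 + K2/[H⁺]) = 1 / (1 + 10^-2.27 + 10^-0.70)
   = 1 / (1 + 0.0053703 + 0.19953) = 1/1.2049 = 0.8299
[HCO3⁻] = α₁ × DIC = 0.8299 × 1.99 = 1.65 mmol/kg

[HCO3⁻] = 1.65 mmol/kg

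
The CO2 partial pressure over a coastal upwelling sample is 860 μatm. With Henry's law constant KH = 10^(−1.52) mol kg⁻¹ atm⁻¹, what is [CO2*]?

KH = 10^(−1.52) = 3.020×10^-2 mol kg⁻¹ atm⁻¹
[CO2*] = KH · pCO2 = 3.020×10^-2 × 860×10^-6 atm = 2.60×10^-5 mol/kg

[CO2*] = 26.0 μmol/kg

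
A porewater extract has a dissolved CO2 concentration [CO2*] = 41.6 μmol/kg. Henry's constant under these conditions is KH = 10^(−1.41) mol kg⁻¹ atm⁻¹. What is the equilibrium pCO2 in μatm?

pCO2 = 1070 μatm

KH = 10^(−1.41) = 3.890×10^-2 mol kg⁻¹ atm⁻¹
pCO2 = [CO2*]/KH = 41.6×10^-6 / 3.890×10^-2 = 1.07×10^-3 atm = 1070 μatm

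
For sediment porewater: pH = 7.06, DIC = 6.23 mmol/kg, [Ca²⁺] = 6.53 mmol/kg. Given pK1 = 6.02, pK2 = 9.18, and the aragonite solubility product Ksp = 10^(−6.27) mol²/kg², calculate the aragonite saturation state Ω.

Ω = 0.523

α₂ = 1 / (1 + [H⁺]/K2 + [H⁺]²/(K1K2)) = 1 / (1 + 10^+2.12 + 10^+1.08)
   = 1 / (1 + 131.83 + 12.023) = 1/144.85 = 0.006904
[CO3²⁻] = α₂ × DIC = 0.006904 × 6.23 = 0.04301 mmol/kg
Ksp = 10^(−6.27) = 5.370×10^-7
Ω = [Ca²⁺][CO3²⁻]/Ksp = (6.53×10^-3)(4.301×10^-5) / 5.370×10^-7 = 0.523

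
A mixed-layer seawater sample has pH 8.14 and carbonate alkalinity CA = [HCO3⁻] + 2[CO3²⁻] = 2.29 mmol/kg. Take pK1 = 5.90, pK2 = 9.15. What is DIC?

CA = [HCO3⁻] + 2[CO3²⁻] = (α₁ + 2α₂)·DIC
At pH 8.14: [H⁺]/K1 = 10^-2.24 = 0.0057544, K2/[H⁺] = 10^-1.01 = 0.097724
α₁ = 1/(1 + 0.0057544 + 0.097724) = 1/1.1035 = 0.9062; α₂ = α₁·K2/[H⁺] = 0.08856
α₁ + 2α₂ = 1.0833
DIC = CA / (α₁ + 2α₂) = 2.29 / 1.0833 = 2.11 mmol/kg

DIC = 2.11 mmol/kg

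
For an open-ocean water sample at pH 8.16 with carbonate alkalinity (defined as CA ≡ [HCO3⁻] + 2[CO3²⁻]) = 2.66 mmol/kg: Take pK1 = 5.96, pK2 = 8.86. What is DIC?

CA = [HCO3⁻] + 2[CO3²⁻] = (α₁ + 2α₂)·DIC
At pH 8.16: [H⁺]/K1 = 10^-2.20 = 0.0063096, K2/[H⁺] = 10^-0.70 = 0.19953
α₁ = 1/(1 + 0.0063096 + 0.19953) = 1/1.2058 = 0.8293; α₂ = α₁·K2/[H⁺] = 0.1655
α₁ + 2α₂ = 1.1602
DIC = CA / (α₁ + 2α₂) = 2.66 / 1.1602 = 2.29 mmol/kg

DIC = 2.29 mmol/kg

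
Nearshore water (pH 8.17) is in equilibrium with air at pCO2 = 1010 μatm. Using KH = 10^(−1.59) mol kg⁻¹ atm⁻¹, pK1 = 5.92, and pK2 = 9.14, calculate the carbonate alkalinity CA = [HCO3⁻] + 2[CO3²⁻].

[CO2*] = KH · pCO2 = 10^(−1.59) × 1010×10^-6 = 2.596×10^-5 mol/kg
α₀ = 1/(1 + K1/[H⁺] + K1K2/[H⁺]²) = 1/(1 + 10^+2.25 + 10^+1.28) = 0.005054
DIC = [CO2*]/α₀ = 2.596×10^-5 / 0.005054 = 5.137 mmol/kg
CA = (α₁ + 2α₂)·DIC = (0.8987 + 2×0.09629) × 5.137 = 5.61 mmol/kg

CA = 5.61 mmol/kg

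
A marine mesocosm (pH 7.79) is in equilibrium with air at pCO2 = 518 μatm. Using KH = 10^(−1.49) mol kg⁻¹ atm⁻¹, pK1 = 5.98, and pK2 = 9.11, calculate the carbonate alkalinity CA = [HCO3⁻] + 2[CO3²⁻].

CA = 1.19 mmol/kg

[CO2*] = KH · pCO2 = 10^(−1.49) × 518×10^-6 = 1.676×10^-5 mol/kg
α₀ = 1/(1 + K1/[H⁺] + K1K2/[H⁺]²) = 1/(1 + 10^+1.81 + 10^+0.49) = 0.01457
DIC = [CO2*]/α₀ = 1.676×10^-5 / 0.01457 = 1.151 mmol/kg
CA = (α₁ + 2α₂)·DIC = (0.9404 + 2×0.04501) × 1.151 = 1.19 mmol/kg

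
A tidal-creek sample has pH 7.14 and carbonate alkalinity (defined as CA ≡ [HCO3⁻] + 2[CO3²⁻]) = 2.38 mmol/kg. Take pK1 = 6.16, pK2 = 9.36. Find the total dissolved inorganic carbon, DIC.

CA = [HCO3⁻] + 2[CO3²⁻] = (α₁ + 2α₂)·DIC
At pH 7.14: [H⁺]/K1 = 10^-0.98 = 0.10471, K2/[H⁺] = 10^-2.22 = 0.0060256
α₁ = 1/(1 + 0.10471 + 0.0060256) = 1/1.1107 = 0.9003; α₂ = α₁·K2/[H⁺] = 0.005425
α₁ + 2α₂ = 0.9112
DIC = CA / (α₁ + 2α₂) = 2.38 / 0.9112 = 2.61 mmol/kg

DIC = 2.61 mmol/kg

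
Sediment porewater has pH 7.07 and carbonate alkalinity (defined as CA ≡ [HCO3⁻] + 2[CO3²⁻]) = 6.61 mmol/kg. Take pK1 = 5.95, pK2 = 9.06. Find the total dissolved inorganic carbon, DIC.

DIC = 7.04 mmol/kg

CA = [HCO3⁻] + 2[CO3²⁻] = (α₁ + 2α₂)·DIC
At pH 7.07: [H⁺]/K1 = 10^-1.12 = 0.075858, K2/[H⁺] = 10^-1.99 = 0.010233
α₁ = 1/(1 + 0.075858 + 0.010233) = 1/1.0861 = 0.9207; α₂ = α₁·K2/[H⁺] = 0.009422
α₁ + 2α₂ = 0.9396
DIC = CA / (α₁ + 2α₂) = 6.61 / 0.9396 = 7.04 mmol/kg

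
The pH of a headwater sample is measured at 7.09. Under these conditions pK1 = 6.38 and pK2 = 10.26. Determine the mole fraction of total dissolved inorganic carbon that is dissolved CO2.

α₀ = 0.163

α₀ = 1 / (1 + K1/[H⁺] + K1K2/[H⁺]²) = 1 / (1 + 10^+0.71 + 10^-2.46)
   = 1 / (1 + 5.1286 + 0.0034674) = 1/6.1321 = 0.1631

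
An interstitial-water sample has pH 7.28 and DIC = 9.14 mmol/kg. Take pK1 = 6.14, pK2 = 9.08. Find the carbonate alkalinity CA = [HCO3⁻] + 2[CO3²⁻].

CA = [HCO3⁻] + 2[CO3²⁻] = (α₁ + 2α₂)·DIC
At pH 7.28: [H⁺]/K1 = 10^-1.14 = 0.072444, K2/[H⁺] = 10^-1.80 = 0.015849
α₁ = 1/(1 + 0.072444 + 0.015849) = 1/1.0883 = 0.9189; α₂ = α₁·K2/[H⁺] = 0.01456
α₁ + 2α₂ = 0.9480
CA = 0.9480 × 9.14 = 8.66 mmol/kg

CA = 8.66 mmol/kg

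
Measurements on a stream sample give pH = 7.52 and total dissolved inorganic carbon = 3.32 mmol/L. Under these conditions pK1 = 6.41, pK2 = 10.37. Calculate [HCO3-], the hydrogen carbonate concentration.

α₁ = 1 / (1 + [H⁺]/K1 + K2/[H⁺]) = 1 / (1 + 10^-1.11 + 10^-2.85)
   = 1 / (1 + 0.077625 + 0.0014125) = 1/1.0790 = 0.9268
[HCO3⁻] = α₁ × DIC = 0.9268 × 3.32 = 3.08 mmol/L

[HCO3⁻] = 3.08 mmol/L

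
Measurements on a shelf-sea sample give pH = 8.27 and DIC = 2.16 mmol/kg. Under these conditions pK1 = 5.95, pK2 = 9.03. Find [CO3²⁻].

α₂ = 1 / (1 + [H⁺]/K2 + [H⁺]²/(K1K2)) = 1 / (1 + 10^+0.76 + 10^-1.56)
   = 1 / (1 + 5.7544 + 0.027542) = 1/6.7819 = 0.1475
[CO3²⁻] = α₂ × DIC = 0.1475 × 2.16 = 0.318 mmol/kg

[CO3²⁻] = 0.318 mmol/kg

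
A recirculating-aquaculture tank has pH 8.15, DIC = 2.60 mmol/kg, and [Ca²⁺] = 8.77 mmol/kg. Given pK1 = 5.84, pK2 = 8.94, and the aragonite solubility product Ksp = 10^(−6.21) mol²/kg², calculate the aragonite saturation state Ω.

α₂ = 1 / (1 + [H⁺]/K2 + [H⁺]²/(K1K2)) = 1 / (1 + 10^+0.79 + 10^-1.52)
   = 1 / (1 + 6.1660 + 0.030200) = 1/7.1961 = 0.1390
[CO3²⁻] = α₂ × DIC = 0.1390 × 2.60 = 0.3613 mmol/kg
Ksp = 10^(−6.21) = 6.166×10^-7
Ω = [Ca²⁺][CO3²⁻]/Ksp = (8.77×10^-3)(3.613×10^-4) / 6.166×10^-7 = 5.14

Ω = 5.14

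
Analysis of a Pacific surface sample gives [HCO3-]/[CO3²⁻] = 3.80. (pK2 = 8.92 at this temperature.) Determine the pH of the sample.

From K2 = [H⁺][CO3²⁻]/[HCO3-]:  pH = pK2 − log₁₀([HCO3-]/[CO3²⁻])
log₁₀(3.80) = +0.580
pH = 8.92 − (+0.580) = 8.34

pH = 8.34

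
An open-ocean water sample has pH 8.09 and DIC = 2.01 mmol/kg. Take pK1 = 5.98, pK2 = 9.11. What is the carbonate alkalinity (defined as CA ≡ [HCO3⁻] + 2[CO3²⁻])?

CA = [HCO3⁻] + 2[CO3²⁻] = (α₁ + 2α₂)·DIC
At pH 8.09: [H⁺]/K1 = 10^-2.11 = 0.0077625, K2/[H⁺] = 10^-1.02 = 0.095499
α₁ = 1/(1 + 0.0077625 + 0.095499) = 1/1.1033 = 0.9064; α₂ = α₁·K2/[H⁺] = 0.08656
α₁ + 2α₂ = 1.0795
CA = 1.0795 × 2.01 = 2.17 mmol/kg

CA = 2.17 mmol/kg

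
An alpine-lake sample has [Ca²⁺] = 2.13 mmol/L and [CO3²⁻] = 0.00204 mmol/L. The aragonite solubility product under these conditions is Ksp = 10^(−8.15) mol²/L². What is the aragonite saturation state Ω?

Ω = 0.614

Ksp = 10^(−8.15) = 7.079×10^-9
Ω = [Ca²⁺][CO3²⁻]/Ksp = (2.13×10^-3)(0.00204×10^-3) / 7.079×10^-9 = 0.614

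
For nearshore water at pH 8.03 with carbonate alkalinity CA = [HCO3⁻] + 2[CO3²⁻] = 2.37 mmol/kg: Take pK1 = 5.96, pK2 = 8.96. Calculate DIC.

DIC = 2.16 mmol/kg

CA = [HCO3⁻] + 2[CO3²⁻] = (α₁ + 2α₂)·DIC
At pH 8.03: [H⁺]/K1 = 10^-2.07 = 0.0085114, K2/[H⁺] = 10^-0.93 = 0.11749
α₁ = 1/(1 + 0.0085114 + 0.11749) = 1/1.1260 = 0.8881; α₂ = α₁·K2/[H⁺] = 0.1043
α₁ + 2α₂ = 1.0968
DIC = CA / (α₁ + 2α₂) = 2.37 / 1.0968 = 2.16 mmol/kg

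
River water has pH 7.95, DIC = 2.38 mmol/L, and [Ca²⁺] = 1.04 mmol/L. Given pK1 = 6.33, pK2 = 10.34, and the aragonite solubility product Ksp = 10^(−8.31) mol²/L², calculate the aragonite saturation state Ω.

Ω = 2.00

α₂ = 1 / (1 + [H⁺]/K2 + [H⁺]²/(K1K2)) = 1 / (1 + 10^+2.39 + 10^+0.77)
   = 1 / (1 + 245.47 + 5.8884) = 1/252.36 = 0.003963
[CO3²⁻] = α₂ × DIC = 0.003963 × 2.38 = 0.009431 mmol/L = 9.431 μmol/L
Ksp = 10^(−8.31) = 4.898×10^-9
Ω = [Ca²⁺][CO3²⁻]/Ksp = (1.04×10^-3)(9.431×10^-6) / 4.898×10^-9 = 2.00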